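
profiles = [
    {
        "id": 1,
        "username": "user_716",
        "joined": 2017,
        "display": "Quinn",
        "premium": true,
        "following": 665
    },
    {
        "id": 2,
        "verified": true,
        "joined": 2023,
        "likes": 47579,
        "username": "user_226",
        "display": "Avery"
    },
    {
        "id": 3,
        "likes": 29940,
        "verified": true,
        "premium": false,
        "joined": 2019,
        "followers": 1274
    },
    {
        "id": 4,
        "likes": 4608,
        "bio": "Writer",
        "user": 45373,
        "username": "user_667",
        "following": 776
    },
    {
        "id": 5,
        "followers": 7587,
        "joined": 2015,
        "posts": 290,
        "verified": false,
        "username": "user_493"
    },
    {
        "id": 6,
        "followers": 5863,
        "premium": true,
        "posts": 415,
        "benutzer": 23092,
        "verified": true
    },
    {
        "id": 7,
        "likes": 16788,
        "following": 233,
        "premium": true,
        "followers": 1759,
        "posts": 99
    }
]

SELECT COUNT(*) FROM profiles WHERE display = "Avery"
1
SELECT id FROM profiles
[1, 2, 3, 4, 5, 6, 7]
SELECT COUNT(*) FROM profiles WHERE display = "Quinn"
1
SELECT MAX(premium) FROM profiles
True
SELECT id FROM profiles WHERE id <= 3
[1, 2, 3]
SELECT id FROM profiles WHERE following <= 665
[1, 7]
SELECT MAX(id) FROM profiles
7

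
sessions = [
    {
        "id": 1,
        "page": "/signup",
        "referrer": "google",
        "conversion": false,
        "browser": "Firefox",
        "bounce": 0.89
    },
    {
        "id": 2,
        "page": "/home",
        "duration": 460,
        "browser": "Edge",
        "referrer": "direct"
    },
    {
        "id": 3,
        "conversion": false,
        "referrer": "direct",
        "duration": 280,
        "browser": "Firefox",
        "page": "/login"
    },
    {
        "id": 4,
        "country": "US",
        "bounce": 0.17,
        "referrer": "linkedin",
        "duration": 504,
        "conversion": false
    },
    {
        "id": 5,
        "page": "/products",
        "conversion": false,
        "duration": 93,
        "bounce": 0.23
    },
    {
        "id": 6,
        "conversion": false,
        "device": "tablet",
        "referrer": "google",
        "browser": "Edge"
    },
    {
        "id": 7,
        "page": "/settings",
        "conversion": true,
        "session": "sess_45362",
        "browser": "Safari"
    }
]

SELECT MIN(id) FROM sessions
1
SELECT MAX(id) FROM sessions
7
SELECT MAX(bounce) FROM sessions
0.89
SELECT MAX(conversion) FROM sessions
True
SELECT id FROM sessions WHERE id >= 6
[6, 7]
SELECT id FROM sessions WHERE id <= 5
[1, 2, 3, 4, 5]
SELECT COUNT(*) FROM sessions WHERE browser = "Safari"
1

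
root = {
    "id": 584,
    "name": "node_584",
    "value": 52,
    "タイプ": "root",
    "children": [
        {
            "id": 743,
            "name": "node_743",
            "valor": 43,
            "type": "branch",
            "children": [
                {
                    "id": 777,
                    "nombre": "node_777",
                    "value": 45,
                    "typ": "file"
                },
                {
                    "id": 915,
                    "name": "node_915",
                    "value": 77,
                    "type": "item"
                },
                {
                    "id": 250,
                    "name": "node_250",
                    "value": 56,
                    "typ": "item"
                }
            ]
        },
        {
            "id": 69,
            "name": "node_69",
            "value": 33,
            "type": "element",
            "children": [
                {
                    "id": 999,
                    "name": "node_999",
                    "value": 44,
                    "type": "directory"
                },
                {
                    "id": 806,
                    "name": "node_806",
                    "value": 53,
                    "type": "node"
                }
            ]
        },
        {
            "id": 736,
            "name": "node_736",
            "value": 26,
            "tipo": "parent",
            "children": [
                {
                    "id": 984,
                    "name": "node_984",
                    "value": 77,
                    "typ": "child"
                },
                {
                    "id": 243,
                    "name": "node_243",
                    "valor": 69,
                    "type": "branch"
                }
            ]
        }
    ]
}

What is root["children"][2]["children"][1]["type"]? "branch"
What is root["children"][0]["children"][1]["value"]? 77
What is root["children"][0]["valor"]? 43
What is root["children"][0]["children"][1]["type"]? "item"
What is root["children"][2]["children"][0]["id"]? 984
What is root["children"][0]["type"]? "branch"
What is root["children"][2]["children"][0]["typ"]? "child"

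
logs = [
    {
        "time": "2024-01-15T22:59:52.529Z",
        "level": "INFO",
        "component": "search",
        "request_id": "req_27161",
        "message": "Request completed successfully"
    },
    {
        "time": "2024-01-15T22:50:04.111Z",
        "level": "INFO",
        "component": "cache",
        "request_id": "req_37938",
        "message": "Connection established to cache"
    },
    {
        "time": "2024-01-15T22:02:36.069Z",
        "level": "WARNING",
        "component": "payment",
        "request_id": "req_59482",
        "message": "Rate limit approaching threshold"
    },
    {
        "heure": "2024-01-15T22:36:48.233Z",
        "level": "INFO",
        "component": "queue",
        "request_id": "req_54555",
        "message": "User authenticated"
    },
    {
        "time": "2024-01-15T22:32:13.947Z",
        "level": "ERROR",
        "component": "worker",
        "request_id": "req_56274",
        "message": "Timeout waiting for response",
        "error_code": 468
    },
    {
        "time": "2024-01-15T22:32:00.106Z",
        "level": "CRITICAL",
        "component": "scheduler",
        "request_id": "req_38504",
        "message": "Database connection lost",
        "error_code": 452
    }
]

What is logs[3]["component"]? "queue"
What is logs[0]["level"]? "INFO"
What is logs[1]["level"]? "INFO"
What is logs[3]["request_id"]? "req_54555"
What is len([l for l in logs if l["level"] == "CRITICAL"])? 1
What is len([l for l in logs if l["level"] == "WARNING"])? 1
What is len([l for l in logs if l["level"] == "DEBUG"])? 0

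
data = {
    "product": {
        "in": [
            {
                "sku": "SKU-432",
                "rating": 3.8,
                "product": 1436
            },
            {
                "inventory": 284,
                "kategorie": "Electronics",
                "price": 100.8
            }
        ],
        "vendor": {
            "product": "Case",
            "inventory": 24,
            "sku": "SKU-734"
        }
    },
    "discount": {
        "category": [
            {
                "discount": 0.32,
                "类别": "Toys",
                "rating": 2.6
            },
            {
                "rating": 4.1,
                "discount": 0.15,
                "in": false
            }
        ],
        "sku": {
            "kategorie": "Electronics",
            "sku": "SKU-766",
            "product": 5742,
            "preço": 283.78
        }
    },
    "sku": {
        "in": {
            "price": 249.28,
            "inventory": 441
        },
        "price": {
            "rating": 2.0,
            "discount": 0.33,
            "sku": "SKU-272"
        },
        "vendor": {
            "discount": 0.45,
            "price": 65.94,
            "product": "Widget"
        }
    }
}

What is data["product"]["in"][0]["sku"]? "SKU-432"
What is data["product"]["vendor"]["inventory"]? 24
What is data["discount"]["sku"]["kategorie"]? "Electronics"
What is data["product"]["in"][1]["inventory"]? 284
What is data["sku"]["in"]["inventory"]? 441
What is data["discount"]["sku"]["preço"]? 283.78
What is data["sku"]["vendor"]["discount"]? 0.45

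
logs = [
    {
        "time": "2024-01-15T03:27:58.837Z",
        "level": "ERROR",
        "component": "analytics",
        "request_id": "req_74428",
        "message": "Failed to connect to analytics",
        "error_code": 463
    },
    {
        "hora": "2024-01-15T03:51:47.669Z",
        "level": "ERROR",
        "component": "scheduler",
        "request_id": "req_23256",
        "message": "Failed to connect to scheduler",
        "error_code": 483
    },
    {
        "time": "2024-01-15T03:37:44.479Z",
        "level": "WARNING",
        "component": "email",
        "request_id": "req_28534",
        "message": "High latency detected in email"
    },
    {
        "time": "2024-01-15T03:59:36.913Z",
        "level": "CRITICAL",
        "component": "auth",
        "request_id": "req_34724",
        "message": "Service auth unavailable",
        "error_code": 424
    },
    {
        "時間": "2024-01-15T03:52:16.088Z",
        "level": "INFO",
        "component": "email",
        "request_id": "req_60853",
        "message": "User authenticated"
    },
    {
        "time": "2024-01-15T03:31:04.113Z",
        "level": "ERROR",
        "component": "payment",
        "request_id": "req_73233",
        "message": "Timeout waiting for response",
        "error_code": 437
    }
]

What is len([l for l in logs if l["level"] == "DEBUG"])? 0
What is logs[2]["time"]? "2024-01-15T03:37:44.479Z"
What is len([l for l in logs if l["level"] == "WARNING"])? 1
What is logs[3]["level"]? "CRITICAL"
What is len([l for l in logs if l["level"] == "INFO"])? 1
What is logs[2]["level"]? "WARNING"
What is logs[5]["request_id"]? "req_73233"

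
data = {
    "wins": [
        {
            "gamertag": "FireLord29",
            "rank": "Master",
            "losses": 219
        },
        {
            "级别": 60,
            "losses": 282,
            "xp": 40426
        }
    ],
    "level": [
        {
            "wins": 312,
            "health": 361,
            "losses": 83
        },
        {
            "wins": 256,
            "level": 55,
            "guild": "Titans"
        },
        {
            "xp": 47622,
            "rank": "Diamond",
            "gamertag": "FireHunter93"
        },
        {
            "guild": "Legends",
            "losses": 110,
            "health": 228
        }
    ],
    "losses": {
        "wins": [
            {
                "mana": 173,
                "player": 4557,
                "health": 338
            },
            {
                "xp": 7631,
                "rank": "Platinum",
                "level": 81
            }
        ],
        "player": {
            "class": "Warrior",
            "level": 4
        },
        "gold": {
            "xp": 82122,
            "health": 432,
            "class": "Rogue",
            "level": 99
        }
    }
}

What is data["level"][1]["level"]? 55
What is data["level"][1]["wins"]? 256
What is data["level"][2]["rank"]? "Diamond"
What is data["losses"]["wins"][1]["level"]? 81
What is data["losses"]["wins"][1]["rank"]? "Platinum"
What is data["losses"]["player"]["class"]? "Warrior"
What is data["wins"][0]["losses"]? 219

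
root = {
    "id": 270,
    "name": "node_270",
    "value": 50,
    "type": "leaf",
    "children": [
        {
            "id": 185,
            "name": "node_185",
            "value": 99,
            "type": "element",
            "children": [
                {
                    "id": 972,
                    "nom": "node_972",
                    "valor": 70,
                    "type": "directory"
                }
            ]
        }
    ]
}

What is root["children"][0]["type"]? "element"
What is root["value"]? 50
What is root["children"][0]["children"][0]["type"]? "directory"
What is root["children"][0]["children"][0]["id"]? 972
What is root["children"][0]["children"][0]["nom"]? "node_972"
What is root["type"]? "leaf"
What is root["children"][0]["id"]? 185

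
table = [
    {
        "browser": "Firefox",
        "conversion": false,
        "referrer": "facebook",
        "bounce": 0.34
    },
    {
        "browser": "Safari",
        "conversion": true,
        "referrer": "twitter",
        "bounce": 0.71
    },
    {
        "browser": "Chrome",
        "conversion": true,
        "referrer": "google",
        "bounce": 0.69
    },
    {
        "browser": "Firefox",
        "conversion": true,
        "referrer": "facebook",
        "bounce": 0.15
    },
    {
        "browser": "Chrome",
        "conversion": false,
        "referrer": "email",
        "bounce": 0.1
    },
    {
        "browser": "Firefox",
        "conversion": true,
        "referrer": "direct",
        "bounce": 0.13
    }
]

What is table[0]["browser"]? "Firefox"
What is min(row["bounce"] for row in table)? 0.1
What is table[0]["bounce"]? 0.34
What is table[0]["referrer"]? "facebook"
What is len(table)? 6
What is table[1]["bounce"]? 0.71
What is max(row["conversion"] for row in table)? True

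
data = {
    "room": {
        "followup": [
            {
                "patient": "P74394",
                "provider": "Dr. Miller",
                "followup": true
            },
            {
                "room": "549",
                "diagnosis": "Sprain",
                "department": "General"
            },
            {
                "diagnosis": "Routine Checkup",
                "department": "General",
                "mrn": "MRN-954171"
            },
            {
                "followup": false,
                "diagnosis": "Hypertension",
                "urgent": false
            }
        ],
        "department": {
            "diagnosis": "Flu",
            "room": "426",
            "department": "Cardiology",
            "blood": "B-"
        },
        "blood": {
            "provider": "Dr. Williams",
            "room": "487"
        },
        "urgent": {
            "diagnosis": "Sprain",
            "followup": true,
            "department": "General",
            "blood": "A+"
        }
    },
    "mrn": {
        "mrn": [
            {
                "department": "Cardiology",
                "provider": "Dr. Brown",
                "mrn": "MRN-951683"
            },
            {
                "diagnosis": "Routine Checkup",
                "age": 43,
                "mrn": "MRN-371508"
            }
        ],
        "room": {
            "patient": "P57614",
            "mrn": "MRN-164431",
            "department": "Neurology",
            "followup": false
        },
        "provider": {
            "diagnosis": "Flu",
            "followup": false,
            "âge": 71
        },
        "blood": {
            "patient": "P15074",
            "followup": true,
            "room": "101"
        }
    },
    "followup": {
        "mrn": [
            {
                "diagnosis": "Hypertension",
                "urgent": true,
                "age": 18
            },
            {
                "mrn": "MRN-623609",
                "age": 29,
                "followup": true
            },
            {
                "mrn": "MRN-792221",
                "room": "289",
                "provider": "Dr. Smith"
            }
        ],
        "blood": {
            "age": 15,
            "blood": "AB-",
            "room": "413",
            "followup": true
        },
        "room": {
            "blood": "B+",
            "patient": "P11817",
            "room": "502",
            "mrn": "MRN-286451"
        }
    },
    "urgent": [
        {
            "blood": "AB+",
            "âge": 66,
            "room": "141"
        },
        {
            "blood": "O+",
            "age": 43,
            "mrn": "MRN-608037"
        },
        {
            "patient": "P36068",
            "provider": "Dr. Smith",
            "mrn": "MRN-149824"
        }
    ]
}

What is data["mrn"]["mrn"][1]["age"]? 43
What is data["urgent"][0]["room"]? "141"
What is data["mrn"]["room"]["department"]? "Neurology"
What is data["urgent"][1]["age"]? 43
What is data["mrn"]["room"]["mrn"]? "MRN-164431"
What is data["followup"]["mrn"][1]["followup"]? True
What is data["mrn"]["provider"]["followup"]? False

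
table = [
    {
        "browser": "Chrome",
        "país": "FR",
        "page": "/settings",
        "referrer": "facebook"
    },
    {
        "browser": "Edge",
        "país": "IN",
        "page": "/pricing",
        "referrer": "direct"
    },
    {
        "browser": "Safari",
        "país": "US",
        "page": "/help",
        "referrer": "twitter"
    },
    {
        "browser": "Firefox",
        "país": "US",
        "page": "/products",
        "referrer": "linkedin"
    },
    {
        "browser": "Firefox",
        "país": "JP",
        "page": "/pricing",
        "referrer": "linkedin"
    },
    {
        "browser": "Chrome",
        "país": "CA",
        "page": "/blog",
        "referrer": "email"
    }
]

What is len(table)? 6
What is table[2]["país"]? "US"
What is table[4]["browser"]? "Firefox"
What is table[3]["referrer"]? "linkedin"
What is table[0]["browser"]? "Chrome"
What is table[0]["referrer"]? "facebook"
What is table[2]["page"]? "/help"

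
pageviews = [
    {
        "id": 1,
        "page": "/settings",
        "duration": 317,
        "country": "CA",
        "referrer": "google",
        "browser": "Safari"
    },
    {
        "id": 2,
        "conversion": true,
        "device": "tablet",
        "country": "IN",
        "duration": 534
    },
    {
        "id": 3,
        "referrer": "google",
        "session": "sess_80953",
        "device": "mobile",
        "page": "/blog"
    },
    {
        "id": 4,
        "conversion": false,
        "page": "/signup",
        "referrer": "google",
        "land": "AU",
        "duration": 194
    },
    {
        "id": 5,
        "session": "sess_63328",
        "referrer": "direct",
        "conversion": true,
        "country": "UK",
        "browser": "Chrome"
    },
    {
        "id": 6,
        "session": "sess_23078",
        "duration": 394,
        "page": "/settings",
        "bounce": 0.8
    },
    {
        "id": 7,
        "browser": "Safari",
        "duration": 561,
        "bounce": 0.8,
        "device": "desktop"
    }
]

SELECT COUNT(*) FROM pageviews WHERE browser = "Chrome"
1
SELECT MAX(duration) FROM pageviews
561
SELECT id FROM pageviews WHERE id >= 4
[4, 5, 6, 7]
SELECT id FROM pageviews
[1, 2, 3, 4, 5, 6, 7]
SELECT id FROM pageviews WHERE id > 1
[2, 3, 4, 5, 6, 7]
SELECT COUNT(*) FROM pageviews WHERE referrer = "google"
3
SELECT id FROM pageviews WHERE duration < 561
[1, 2, 4, 6]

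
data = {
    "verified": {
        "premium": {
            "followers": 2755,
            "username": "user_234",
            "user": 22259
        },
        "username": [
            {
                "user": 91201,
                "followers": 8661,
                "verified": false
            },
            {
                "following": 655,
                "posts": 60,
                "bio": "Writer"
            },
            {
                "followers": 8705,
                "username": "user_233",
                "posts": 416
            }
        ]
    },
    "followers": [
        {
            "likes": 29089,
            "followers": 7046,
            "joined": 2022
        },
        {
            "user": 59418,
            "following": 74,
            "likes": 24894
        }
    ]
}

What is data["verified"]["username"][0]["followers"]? 8661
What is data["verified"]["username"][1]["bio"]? "Writer"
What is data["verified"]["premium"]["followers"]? 2755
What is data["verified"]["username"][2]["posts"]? 416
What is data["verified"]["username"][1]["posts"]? 60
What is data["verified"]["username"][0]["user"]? 91201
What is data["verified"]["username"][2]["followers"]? 8705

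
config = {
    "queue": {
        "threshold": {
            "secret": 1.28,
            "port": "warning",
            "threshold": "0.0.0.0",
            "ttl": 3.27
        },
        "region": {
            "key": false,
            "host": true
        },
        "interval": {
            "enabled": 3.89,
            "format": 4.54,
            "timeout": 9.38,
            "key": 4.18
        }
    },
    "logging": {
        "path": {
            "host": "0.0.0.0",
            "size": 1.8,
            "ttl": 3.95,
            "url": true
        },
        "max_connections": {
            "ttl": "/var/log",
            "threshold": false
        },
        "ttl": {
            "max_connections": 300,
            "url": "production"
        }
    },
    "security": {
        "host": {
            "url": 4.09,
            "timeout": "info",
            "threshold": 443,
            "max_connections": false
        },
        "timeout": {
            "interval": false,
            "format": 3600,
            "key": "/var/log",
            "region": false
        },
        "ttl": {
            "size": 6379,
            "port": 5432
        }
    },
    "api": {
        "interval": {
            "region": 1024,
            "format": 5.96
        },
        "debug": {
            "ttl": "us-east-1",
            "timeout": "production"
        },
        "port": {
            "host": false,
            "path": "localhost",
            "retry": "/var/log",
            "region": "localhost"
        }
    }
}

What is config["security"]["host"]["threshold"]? 443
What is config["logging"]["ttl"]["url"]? "production"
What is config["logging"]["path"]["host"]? "0.0.0.0"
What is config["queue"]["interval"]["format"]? 4.54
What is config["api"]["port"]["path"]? "localhost"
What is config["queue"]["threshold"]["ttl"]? 3.27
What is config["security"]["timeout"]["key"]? "/var/log"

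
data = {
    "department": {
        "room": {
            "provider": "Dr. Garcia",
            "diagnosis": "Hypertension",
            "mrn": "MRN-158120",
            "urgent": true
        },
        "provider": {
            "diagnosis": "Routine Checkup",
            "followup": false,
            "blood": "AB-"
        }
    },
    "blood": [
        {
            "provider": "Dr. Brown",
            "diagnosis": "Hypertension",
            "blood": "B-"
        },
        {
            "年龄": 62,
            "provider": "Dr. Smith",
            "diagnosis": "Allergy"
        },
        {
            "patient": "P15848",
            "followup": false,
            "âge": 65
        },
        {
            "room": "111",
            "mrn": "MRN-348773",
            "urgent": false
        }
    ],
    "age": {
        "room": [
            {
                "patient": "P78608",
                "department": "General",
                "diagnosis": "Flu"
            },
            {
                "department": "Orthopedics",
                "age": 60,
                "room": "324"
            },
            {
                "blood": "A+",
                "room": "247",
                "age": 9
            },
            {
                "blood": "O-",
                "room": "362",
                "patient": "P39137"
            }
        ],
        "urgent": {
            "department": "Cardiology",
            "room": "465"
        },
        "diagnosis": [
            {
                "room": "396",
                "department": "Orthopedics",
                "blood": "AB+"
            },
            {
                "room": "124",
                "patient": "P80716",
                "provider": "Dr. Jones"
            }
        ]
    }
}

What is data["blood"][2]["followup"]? False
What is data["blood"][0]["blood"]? "B-"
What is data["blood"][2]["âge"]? 65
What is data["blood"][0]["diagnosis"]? "Hypertension"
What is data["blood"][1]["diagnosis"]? "Allergy"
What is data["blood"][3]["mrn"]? "MRN-348773"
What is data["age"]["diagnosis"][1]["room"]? "124"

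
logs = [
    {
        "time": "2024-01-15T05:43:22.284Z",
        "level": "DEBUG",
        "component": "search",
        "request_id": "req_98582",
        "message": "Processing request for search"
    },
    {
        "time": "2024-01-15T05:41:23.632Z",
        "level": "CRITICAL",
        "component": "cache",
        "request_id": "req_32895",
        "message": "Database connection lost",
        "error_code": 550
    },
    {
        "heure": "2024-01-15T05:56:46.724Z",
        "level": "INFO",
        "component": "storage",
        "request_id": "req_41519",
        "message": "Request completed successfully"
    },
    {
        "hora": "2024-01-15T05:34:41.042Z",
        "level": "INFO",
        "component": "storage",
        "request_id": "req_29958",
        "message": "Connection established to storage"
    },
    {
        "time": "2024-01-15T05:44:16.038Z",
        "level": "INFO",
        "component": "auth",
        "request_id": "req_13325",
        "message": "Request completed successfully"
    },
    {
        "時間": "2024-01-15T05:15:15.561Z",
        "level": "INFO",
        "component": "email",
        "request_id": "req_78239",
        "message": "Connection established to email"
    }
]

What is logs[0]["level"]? "DEBUG"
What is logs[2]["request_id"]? "req_41519"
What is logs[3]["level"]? "INFO"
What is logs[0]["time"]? "2024-01-15T05:43:22.284Z"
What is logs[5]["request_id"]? "req_78239"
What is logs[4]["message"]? "Request completed successfully"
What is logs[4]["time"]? "2024-01-15T05:44:16.038Z"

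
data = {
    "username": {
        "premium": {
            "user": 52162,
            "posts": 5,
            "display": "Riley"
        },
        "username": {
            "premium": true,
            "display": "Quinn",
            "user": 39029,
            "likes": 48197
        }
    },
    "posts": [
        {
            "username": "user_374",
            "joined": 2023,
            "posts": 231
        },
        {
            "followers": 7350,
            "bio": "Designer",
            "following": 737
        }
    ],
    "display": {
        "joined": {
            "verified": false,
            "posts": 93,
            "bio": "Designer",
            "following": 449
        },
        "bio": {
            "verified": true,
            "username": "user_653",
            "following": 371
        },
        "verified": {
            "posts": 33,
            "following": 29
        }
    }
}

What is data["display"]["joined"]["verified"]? False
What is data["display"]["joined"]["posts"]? 93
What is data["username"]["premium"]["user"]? 52162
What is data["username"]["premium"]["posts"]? 5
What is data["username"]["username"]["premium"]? True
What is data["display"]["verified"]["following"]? 29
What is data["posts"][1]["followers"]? 7350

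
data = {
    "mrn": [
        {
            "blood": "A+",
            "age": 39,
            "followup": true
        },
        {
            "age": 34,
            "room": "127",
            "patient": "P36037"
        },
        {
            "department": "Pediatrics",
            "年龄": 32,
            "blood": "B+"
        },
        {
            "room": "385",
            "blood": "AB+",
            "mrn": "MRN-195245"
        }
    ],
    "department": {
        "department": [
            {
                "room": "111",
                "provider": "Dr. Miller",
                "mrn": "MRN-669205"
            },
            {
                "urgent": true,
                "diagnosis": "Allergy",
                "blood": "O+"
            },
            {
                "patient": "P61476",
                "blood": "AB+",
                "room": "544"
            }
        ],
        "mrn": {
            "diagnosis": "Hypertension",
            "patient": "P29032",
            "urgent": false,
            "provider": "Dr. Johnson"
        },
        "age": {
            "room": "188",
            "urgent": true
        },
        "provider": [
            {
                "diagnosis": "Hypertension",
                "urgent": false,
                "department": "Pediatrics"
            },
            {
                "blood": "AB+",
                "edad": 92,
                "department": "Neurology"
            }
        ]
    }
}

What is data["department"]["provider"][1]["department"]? "Neurology"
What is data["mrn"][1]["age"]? 34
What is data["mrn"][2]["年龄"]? 32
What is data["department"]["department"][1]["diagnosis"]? "Allergy"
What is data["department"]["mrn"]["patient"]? "P29032"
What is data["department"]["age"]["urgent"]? True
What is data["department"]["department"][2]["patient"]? "P61476"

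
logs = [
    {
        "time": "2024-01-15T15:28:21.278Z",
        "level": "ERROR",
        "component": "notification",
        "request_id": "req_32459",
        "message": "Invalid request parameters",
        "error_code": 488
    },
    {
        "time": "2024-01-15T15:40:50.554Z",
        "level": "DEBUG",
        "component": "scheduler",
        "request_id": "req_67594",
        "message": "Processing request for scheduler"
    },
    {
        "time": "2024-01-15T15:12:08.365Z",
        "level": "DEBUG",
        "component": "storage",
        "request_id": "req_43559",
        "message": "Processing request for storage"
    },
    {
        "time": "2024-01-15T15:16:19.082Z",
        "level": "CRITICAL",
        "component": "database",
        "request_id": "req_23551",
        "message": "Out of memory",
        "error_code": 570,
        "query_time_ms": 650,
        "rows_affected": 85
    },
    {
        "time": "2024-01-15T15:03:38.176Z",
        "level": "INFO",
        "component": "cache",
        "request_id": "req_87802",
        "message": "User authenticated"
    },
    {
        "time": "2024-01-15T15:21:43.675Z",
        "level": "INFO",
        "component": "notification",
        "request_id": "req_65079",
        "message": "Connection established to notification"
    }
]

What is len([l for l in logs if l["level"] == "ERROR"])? 1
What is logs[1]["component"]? "scheduler"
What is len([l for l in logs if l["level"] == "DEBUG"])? 2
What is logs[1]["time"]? "2024-01-15T15:40:50.554Z"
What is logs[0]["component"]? "notification"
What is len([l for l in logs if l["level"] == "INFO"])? 2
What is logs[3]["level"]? "CRITICAL"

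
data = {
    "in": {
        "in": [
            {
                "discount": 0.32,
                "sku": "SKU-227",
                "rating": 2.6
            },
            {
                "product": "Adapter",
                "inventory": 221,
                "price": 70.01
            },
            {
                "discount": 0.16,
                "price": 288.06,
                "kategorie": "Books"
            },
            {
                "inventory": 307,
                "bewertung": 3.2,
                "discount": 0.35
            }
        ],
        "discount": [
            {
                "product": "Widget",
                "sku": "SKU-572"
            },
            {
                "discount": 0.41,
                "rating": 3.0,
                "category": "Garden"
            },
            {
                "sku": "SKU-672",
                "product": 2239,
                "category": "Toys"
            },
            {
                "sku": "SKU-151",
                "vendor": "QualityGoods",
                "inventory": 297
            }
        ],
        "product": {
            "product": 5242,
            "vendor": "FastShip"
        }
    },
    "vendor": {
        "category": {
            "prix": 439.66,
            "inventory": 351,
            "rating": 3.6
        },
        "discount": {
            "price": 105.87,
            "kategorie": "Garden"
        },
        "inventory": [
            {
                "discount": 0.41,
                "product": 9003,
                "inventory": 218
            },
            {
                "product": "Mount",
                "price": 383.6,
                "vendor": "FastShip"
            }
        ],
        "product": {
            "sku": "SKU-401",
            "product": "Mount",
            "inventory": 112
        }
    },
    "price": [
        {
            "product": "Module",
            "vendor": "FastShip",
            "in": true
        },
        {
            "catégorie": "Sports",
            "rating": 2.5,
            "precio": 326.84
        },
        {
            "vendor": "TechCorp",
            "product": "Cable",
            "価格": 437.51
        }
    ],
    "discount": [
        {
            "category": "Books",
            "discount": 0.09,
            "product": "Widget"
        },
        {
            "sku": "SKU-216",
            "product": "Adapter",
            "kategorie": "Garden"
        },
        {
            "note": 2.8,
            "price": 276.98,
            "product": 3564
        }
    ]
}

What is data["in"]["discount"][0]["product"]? "Widget"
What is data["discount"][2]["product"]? 3564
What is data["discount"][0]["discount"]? 0.09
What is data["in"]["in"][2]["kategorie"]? "Books"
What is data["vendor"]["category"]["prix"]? 439.66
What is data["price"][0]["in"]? True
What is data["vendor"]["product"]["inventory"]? 112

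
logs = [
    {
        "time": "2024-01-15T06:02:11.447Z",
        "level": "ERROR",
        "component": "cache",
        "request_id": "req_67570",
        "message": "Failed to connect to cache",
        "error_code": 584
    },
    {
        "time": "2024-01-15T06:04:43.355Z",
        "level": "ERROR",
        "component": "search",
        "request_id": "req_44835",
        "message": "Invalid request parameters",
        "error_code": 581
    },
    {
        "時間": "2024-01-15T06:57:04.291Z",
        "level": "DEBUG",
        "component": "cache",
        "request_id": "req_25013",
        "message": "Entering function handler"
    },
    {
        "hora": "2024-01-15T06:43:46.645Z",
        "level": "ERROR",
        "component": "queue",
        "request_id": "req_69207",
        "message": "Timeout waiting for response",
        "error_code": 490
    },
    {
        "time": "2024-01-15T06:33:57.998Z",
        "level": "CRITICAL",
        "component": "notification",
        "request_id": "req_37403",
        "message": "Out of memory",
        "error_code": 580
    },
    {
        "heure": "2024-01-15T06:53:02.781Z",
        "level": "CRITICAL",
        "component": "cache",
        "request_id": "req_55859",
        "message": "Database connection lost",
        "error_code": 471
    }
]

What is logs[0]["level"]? "ERROR"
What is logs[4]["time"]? "2024-01-15T06:33:57.998Z"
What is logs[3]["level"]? "ERROR"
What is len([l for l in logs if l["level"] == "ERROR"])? 3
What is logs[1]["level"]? "ERROR"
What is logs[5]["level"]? "CRITICAL"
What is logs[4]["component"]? "notification"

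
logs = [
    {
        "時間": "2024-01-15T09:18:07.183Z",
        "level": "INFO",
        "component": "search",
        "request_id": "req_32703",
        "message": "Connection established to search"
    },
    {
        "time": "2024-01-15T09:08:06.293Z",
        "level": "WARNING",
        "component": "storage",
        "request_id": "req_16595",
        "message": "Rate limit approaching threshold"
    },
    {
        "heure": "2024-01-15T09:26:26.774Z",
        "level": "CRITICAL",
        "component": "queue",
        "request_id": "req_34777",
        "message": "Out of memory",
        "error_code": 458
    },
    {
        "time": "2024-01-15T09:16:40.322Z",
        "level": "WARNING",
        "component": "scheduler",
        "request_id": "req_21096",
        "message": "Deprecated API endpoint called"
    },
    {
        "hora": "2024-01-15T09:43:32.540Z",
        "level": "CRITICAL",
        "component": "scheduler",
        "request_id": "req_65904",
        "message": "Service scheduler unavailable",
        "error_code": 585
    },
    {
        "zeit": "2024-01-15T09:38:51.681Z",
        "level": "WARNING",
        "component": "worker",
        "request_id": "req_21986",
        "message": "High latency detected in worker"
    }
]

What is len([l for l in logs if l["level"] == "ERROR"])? 0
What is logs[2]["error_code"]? 458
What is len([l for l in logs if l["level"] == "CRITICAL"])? 2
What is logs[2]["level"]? "CRITICAL"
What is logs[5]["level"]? "WARNING"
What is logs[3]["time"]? "2024-01-15T09:16:40.322Z"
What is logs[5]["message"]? "High latency detected in worker"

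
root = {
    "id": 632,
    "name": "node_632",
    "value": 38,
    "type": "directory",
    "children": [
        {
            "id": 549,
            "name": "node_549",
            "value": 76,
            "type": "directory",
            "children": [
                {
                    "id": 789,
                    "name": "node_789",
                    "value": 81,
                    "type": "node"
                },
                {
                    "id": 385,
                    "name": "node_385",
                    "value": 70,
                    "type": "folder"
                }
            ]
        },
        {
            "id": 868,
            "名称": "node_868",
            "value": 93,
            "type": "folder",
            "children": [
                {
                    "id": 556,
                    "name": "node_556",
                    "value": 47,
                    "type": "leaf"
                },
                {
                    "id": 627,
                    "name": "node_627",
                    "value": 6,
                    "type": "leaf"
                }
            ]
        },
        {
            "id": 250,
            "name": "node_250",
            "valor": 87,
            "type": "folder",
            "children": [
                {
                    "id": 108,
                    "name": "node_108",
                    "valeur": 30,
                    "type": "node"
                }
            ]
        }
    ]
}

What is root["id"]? 632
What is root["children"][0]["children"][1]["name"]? "node_385"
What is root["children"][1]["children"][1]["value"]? 6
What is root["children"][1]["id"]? 868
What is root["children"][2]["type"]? "folder"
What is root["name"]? "node_632"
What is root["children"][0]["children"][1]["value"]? 70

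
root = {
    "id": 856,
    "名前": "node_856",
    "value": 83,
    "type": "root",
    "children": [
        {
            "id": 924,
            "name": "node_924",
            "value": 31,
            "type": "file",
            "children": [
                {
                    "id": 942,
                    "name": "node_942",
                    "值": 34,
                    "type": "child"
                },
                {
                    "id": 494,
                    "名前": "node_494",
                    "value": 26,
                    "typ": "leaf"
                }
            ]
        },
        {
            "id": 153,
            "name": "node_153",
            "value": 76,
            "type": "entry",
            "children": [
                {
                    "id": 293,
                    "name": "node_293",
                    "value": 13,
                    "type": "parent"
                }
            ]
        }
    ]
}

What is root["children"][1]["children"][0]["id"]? 293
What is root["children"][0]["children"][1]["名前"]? "node_494"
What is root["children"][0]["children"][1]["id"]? 494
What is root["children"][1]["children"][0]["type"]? "parent"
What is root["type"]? "root"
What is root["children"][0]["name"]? "node_924"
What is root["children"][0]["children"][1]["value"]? 26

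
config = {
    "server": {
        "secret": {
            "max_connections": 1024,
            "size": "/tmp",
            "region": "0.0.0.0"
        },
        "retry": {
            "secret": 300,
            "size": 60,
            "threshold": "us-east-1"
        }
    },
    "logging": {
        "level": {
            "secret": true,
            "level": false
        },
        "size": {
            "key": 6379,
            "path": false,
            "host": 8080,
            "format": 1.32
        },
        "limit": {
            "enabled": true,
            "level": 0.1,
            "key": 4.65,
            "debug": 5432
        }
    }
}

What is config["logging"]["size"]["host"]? 8080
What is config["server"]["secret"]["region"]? "0.0.0.0"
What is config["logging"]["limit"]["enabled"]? True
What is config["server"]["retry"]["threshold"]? "us-east-1"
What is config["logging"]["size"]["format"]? 1.32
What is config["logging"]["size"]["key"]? 6379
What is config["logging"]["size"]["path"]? False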